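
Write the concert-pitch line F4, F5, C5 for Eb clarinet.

The Eb clarinet sounds a minor third above written, so the written part must be a minor third below concert — transpose each note down.
F4 becomes D4
F5 becomes D5
C5 becomes A4

D4 D5 A4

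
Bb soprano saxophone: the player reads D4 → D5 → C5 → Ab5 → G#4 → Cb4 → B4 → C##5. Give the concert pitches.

The Bb soprano saxophone sounds a major second below written, so transpose each written note down a major second.
D4 gives C4
D5 gives C5
C5 gives Bb4
Ab5 gives Gb5
G#4 gives F#4
Cb4 gives Bbb3
B4 gives A4
C##5 gives B#4

C4 C5 Bb4 Gb5 F#4 Bbb3 A4 B#4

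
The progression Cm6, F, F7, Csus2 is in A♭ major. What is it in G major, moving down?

Bm6 E E7 Bsus2

A♭ major down to G major is a minor second; each chord root moves by that interval while the quality stays the same.
Cm6: root C down a minor second → B, giving Bm6.
F: root F down a minor second → E, giving E.
F7: root F down a minor second → E, giving E7.
Csus2: root C down a minor second → B, giving Bsus2.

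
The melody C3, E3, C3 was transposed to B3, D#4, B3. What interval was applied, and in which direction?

up a major seventh

From C3 to B3 is 7 letter names — a seventh of some quality.
C3 to B3 is 11 semitones, which makes it a major seventh; the second version is higher, so the direction is up.
Checking another pair — C3 → B3 — gives the same interval.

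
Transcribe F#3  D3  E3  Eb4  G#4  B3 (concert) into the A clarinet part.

A3 F3 G3 Gb4 B4 D4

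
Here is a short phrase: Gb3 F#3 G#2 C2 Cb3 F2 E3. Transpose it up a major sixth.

Eb4 D#4 E#3 A2 Ab3 D3 C#4

Gb3 gives Eb4
F#3 gives D#4
G#2 gives E#3
C2 gives A2
Cb3 gives Ab3
F2 gives D3
E3 gives C#4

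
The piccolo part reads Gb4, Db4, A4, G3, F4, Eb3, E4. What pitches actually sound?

Gb5 Db5 A5 G4 F5 Eb4 E5

Written C4 on the piccolo sounds as C5, a perfect octave higher; apply that shift to every note.
Gb4 -> Gb5
Db4 -> Db5
A4 -> A5
G3 -> G4
F4 -> F5
Eb3 -> Eb4
E4 -> E5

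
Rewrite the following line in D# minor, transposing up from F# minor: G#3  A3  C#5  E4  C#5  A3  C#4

E#4 F#4 A#5 C#5 A#5 F#4 A#4

From F# up to D# is a major sixth; apply that to each pitch.
G#3 to E#4
A3 to F#4
C#5 to A#5
E4 to C#5
C#5 to A#5
A3 to F#4
C#4 to A#4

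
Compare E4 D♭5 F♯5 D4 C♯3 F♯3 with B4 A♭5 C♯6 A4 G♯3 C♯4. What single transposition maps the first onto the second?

Take the first pair: E4 → B4. E to B spans 5 letter names, so the interval is some kind of fifth.
E4 to B4 is 7 semitones, which makes it a perfect fifth; the second version is higher, so the direction is up.
Checking another pair — F#3 → C#4 — gives the same interval.

up a perfect fifth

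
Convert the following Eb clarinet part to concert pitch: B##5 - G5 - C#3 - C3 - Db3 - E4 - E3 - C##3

D##6 Bb5 E3 Eb3 Fb3 G4 G3 E#3

The Eb clarinet sounds a minor third above written, so transpose each written note up a minor third.
B##5 to D##6
G5 to Bb5
C#3 to E3
C3 to Eb3
Db3 to Fb3
E4 to G4
E3 to G3
C##3 to E#3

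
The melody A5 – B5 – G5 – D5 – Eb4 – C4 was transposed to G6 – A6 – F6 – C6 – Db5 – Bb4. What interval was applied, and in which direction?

up a minor seventh

Take the first pair: A5 → G6. A to G spans 7 letter names, so the interval is some kind of seventh.
A5 to G6 is 10 semitones, which makes it a minor seventh; the second version is higher, so the direction is up.
Checking another pair — C4 → Bb4 — gives the same interval.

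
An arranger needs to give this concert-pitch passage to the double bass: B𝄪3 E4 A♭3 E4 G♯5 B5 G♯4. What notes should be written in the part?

B##4 E5 Ab4 E5 G#6 B6 G#5

Written C4 sounds as C3 on the double bass, so concert pitches are written a perfect octave up.
B##3 becomes B##4
E4 becomes E5
Ab3 becomes Ab4
E4 becomes E5
G#5 becomes G#6
B5 becomes B6
G#4 becomes G#5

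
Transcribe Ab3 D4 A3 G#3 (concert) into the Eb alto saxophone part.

F4 B4 F#4 E#4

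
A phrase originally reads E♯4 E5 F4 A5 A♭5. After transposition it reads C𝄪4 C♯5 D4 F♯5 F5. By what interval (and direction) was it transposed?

down a minor third

Take the first pair: E#4 → C##4. E to C spans 3 letter names, so the interval is some kind of third.
C##4 to E#4 is 3 semitones, which makes it a minor third; the second version is lower, so the direction is down.
Checking another pair — Ab5 → F5 — gives the same interval.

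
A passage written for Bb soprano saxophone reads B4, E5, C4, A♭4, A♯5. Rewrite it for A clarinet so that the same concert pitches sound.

C5 F5 Db4 Bbb4 B5

First find concert pitch: the Bb soprano saxophone sounds a major second below written, so B4 E5 C4 A♭4 A♯5 sounds A4 D5 Bb3 Gb4 G#5.
Then write for A clarinet: it sounds a minor third below written, so the part must be a minor third above concert.
A4 → C5
D5 → F5
Bb3 → Db4
Gb4 → Bbb4
G#5 → B5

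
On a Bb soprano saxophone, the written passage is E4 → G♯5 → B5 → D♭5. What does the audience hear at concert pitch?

The Bb soprano saxophone sounds a major second below written, so transpose each written note down a major second.
E4 gives D4
G#5 gives F#5
B5 gives A5
Db5 gives Cb5

D4 F#5 A5 Cb5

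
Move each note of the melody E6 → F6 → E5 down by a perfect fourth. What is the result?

B5 C6 B4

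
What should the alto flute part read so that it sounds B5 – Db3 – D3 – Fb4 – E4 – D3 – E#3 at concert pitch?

Written C4 sounds as G3 on the alto flute, so concert pitches are written a perfect fourth up.
B5 becomes E6
Db3 becomes Gb3
D3 becomes G3
Fb4 becomes Bbb4
E4 becomes A4
D3 becomes G3
E#3 becomes A#3

E6 Gb3 G3 Bbb4 A4 G3 A#3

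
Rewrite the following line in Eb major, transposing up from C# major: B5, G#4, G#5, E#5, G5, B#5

Db6 Bb4 Bb5 G5 Bbb5 D6

C# major to Eb major up is a diminished third, so every note moves up by that interval.
B5 -> Db6
G#4 -> Bb4
G#5 -> Bb5
E#5 -> G5
G5 -> Bbb5
B#5 -> D6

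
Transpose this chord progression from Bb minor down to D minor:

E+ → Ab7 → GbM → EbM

Bb minor down to D minor is a minor sixth; each chord root moves by that interval while the quality stays the same.
E+: root E down a minor sixth → G#, giving G#+.
Ab7: root Ab down a minor sixth → C, giving C7.
GbM: root Gb down a minor sixth → Bb, giving BbM.
EbM: root Eb down a minor sixth → G, giving GM.

G#+ C7 BbM GM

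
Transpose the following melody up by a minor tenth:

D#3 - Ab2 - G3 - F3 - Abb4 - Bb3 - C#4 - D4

F#4 Cb4 Bb4 Ab4 Cbb6 Db5 E5 F5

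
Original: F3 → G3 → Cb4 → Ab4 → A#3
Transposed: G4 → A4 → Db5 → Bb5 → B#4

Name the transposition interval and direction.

up a major ninth

From F3 to G4 is 9 letter names — a ninth of some quality.
F3 to G4 is 14 semitones, which makes it a major ninth; the second version is higher, so the direction is up.
Checking another pair — A#3 → B#4 — gives the same interval.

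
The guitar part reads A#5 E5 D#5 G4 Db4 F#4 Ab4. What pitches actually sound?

A#4 E4 D#4 G3 Db3 F#3 Ab3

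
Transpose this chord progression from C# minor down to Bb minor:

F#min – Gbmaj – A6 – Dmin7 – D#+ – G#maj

Ebmin Fbbmaj Gb6 Cbmin7 C+ Fmaj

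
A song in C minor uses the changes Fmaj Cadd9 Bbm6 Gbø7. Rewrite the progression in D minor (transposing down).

C minor down to D minor is a minor seventh; each chord root moves by that interval while the quality stays the same.
Fmaj: root F down a minor seventh → G, giving Gmaj.
Cadd9: root C down a minor seventh → D, giving Dadd9.
Bbm6: root Bb down a minor seventh → C, giving Cm6.
Gbø7: root Gb down a minor seventh → Ab, giving Abø7.

Gmaj Dadd9 Cm6 Abø7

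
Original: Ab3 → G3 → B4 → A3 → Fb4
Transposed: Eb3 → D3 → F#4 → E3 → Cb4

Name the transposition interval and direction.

Take the first pair: Ab3 → Eb3. A to E spans 4 letter names, so the interval is some kind of fourth.
Eb3 to Ab3 is 5 semitones, which makes it a perfect fourth; the second version is lower, so the direction is down.
Checking another pair — Fb4 → Cb4 — gives the same interval.

down a perfect fourth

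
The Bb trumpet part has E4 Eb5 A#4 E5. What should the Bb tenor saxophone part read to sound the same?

E5 Eb6 A#5 E6

First find concert pitch: the Bb trumpet sounds a major second below written, so E4 Eb5 A#4 E5 sounds D4 Db5 G#4 D5.
Then write for Bb tenor saxophone: it sounds a major ninth below written, so the part must be a major ninth above concert.
D4 → E5
Db5 → Eb6
G#4 → A#5
D5 → E6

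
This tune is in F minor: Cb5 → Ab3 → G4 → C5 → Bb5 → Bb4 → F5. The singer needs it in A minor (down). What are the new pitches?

From F down to A is a minor sixth; apply that to each pitch.
Cb5 becomes Eb4
Ab3 becomes C3
G4 becomes B3
C5 becomes E4
Bb5 becomes D5
Bb4 becomes D4
F5 becomes A4

Eb4 C3 B3 E4 D5 D4 A4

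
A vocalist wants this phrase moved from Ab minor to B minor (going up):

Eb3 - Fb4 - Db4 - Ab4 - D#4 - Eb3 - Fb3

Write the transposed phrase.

Ab minor to B minor up is an augmented second, so every note moves up by that interval.
Eb3 -> F#3
Fb4 -> G4
Db4 -> E4
Ab4 -> B4
D#4 -> E##4
Eb3 -> F#3
Fb3 -> G3

F#3 G4 E4 B4 E##4 F#3 G3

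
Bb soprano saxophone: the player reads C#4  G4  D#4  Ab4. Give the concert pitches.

B3 F4 C#4 Gb4

The Bb soprano saxophone sounds a major second below written, so transpose each written note down a major second.
C#4 -> B3
G4 -> F4
D#4 -> C#4
Ab4 -> Gb4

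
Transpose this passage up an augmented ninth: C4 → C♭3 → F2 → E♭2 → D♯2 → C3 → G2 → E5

C4 -> D#5
Cb3 -> D4
F2 -> G#3
Eb2 -> F#3
D#2 -> E##3
C3 -> D#4
G2 -> A#3
E5 -> F##6

D#5 D4 G#3 F#3 E##3 D#4 A#3 F##6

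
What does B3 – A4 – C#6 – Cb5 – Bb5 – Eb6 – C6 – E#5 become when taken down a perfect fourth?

F#3 E4 G#5 Gb4 F5 Bb5 G5 B#4

B3 becomes F#3
A4 becomes E4
C#6 becomes G#5
Cb5 becomes Gb4
Bb5 becomes F5
Eb6 becomes Bb5
C6 becomes G5
E#5 becomes B#4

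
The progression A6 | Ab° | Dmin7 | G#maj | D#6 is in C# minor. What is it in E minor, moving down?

C6 Cb° Fmin7 Bmaj F#6

C# minor down to E minor is a major sixth; each chord root moves by that interval while the quality stays the same.
A6: root A down a major sixth → C, giving C6.
Ab°: root Ab down a major sixth → Cb, giving Cb°.
Dmin7: root D down a major sixth → F, giving Fmin7.
G#maj: root G# down a major sixth → B, giving Bmaj.
D#6: root D# down a major sixth → F#, giving F#6.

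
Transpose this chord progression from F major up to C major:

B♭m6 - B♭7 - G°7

Fm6 F7 D°7

F major up to C major is a perfect fifth; each chord root moves by that interval while the quality stays the same.
B♭m6: root B♭ up a perfect fifth → F, giving Fm6.
B♭7: root B♭ up a perfect fifth → F, giving F7.
G°7: root G up a perfect fifth → D, giving D°7.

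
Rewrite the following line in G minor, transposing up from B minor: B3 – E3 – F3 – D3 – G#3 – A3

From B up to G is a minor sixth; apply that to each pitch.
B3 → G4
E3 → C4
F3 → Db4
D3 → Bb3
G#3 → E4
A3 → F4

G4 C4 Db4 Bb3 E4 F4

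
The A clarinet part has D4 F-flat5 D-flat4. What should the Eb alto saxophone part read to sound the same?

G#4 Bb5 G4

First find concert pitch: the A clarinet sounds a minor third below written, so D4 F-flat5 D-flat4 sounds B3 Db5 Bb3.
Then write for Eb alto saxophone: it sounds a major sixth below written, so the part must be a major sixth above concert.
B3 → G#4
Db5 → Bb5
Bb3 → G4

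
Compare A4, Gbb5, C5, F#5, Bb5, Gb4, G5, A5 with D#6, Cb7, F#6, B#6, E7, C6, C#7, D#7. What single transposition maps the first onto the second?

up an augmented eleventh

From A4 to D#6 is 11 letter names — an eleventh of some quality.
A4 to D#6 is 18 semitones, which makes it an augmented eleventh; the second version is higher, so the direction is up.
Checking another pair — A5 → D#7 — gives the same interval.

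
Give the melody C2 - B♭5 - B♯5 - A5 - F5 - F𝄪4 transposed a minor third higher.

Eb2 Db6 D#6 C6 Ab5 A#4

C2: a third up reaches E, and 3 semitones makes it Eb2.
Bb5 up a minor third is Db6.
A minor third up from B#5 gives D#6.
A5 up a minor third is C6.
F5 up a minor third is Ab5.
F##4: a third up reaches A, and 3 semitones makes it A#4.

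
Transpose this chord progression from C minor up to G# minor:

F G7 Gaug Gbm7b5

C# D#7 D#aug Dm7b5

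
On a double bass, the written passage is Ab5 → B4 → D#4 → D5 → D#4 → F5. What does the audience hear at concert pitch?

Written C4 on the double bass sounds as C3, a perfect octave lower; apply that shift to every note.
Ab5 becomes Ab4
B4 becomes B3
D#4 becomes D#3
D5 becomes D4
D#4 becomes D#3
F5 becomes F4

Ab4 B3 D#3 D4 D#3 F4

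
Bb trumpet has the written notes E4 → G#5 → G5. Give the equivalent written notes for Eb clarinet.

First find concert pitch: the Bb trumpet sounds a major second below written, so E4 G#5 G5 sounds D4 F#5 F5.
Then write for Eb clarinet: it sounds a minor third above written, so the part must be a minor third below concert.
D4 → B3
F#5 → D#5
F5 → D5

B3 D#5 D5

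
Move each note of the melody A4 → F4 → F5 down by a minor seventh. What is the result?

B3 G3 G4

A4 down a minor seventh is B3.
A minor seventh down from F4 gives G3.
F5: a seventh down reaches G, and 10 semitones makes it G4.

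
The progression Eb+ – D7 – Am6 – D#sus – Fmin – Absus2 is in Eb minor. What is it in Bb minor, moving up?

Eb minor up to Bb minor is a perfect fifth; each chord root moves by that interval while the quality stays the same.
Eb+: root Eb up a perfect fifth → Bb, giving Bb+.
D7: root D up a perfect fifth → A, giving A7.
Am6: root A up a perfect fifth → E, giving Em6.
D#sus: root D# up a perfect fifth → A#, giving A#sus.
Fmin: root F up a perfect fifth → C, giving Cmin.
Absus2: root Ab up a perfect fifth → Eb, giving Ebsus2.

Bb+ A7 Em6 A#sus Cmin Ebsus2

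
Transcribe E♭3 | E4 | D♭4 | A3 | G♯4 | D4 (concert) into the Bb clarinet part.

F3 F#4 Eb4 B3 A#4 E4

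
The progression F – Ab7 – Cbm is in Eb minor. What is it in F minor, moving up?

G Bb7 Dbm

Eb minor up to F minor is a major second; each chord root moves by that interval while the quality stays the same.
F: root F up a major second → G, giving G.
Ab7: root Ab up a major second → Bb, giving Bb7.
Cbm: root Cb up a major second → Db, giving Dbm.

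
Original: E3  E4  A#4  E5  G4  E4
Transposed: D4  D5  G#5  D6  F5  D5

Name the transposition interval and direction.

From E3 to D4 is 7 letter names — a seventh of some quality.
E3 to D4 is 10 semitones, which makes it a minor seventh; the second version is higher, so the direction is up.
Checking another pair — E4 → D5 — gives the same interval.

up a minor seventh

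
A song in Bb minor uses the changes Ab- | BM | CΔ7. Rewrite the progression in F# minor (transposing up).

E- F##M G#Δ7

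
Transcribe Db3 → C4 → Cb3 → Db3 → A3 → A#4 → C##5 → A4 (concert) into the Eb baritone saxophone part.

The Eb baritone saxophone sounds a major thirteenth below written, so the written part must be a major thirteenth above concert — transpose each note up.
Db3 -> Bb4
C4 -> A5
Cb3 -> Ab4
Db3 -> Bb4
A3 -> F#5
A#4 -> F##6
C##5 -> A##6
A4 -> F#6

Bb4 A5 Ab4 Bb4 F#5 F##6 A##6 F#6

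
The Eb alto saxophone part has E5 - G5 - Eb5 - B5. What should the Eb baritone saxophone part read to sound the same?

E6 G6 Eb6 B6

First find concert pitch: the Eb alto saxophone sounds a major sixth below written, so E5 G5 Eb5 B5 sounds G4 Bb4 Gb4 D5.
Then write for Eb baritone saxophone: it sounds a major thirteenth below written, so the part must be a major thirteenth above concert.
G4 → E6
Bb4 → G6
Gb4 → Eb6
D5 → B6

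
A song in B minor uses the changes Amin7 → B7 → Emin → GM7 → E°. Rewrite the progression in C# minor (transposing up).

B minor up to C# minor is a major second; each chord root moves by that interval while the quality stays the same.
Amin7: root A up a major second → B, giving Bmin7.
B7: root B up a major second → C#, giving C#7.
Emin: root E up a major second → F#, giving F#min.
GM7: root G up a major second → A, giving AM7.
E°: root E up a major second → F#, giving F#°.

Bmin7 C#7 F#min AM7 F#°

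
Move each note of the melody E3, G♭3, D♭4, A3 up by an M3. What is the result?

G#3 Bb3 F4 C#4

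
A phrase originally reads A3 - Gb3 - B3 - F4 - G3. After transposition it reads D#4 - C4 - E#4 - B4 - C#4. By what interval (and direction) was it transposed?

up an augmented fourth

Take the first pair: A3 → D#4. A to D spans 4 letter names, so the interval is some kind of fourth.
A3 to D#4 is 6 semitones, which makes it an augmented fourth; the second version is higher, so the direction is up.
Checking another pair — G3 → C#4 — gives the same interval.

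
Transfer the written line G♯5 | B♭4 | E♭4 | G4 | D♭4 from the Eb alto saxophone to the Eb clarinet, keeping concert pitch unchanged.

First find concert pitch: the Eb alto saxophone sounds a major sixth below written, so G♯5 B♭4 E♭4 G4 D♭4 sounds B4 Db4 Gb3 Bb3 Fb3.
Then write for Eb clarinet: it sounds a minor third above written, so the part must be a minor third below concert.
B4 → G#4
Db4 → Bb3
Gb3 → Eb3
Bb3 → G3
Fb3 → Db3

G#4 Bb3 Eb3 G3 Db3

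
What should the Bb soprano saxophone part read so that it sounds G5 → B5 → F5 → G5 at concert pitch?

Written C4 sounds as Bb3 on the Bb soprano saxophone, so concert pitches are written a major second up.
G5 -> A5
B5 -> C#6
F5 -> G5
G5 -> A5

A5 C#6 G5 A5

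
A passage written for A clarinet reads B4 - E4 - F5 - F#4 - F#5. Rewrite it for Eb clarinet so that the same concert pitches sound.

First find concert pitch: the A clarinet sounds a minor third below written, so B4 E4 F5 F#4 F#5 sounds G#4 C#4 D5 D#4 D#5.
Then write for Eb clarinet: it sounds a minor third above written, so the part must be a minor third below concert.
G#4 → E#4
C#4 → A#3
D5 → B4
D#4 → B#3
D#5 → B#4

E#4 A#3 B4 B#3 B#4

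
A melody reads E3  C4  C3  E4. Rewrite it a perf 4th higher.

A3 F4 F3 A4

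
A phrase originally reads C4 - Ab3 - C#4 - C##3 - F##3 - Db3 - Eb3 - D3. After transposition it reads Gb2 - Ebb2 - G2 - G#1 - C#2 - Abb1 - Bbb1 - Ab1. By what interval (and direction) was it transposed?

down an augmented eleventh

Take the first pair: C4 → Gb2. C to G spans 11 letter names, so the interval is some kind of eleventh.
Gb2 to C4 is 18 semitones, which makes it an augmented eleventh; the second version is lower, so the direction is down.
Checking another pair — D3 → Ab1 — gives the same interval.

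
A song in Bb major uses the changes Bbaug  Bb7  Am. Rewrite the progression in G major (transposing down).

Gaug G7 F#m

Bb major down to G major is a minor third; each chord root moves by that interval while the quality stays the same.
Bbaug: root Bb down a minor third → G, giving Gaug.
Bb7: root Bb down a minor third → G, giving G7.
Am: root A down a minor third → F#, giving F#m.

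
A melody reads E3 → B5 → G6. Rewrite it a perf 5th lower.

A2 E5 C6

A perfect fifth down from E3 gives A2.
A perfect fifth down from B5 gives E5.
G6 down a perfect fifth is C6.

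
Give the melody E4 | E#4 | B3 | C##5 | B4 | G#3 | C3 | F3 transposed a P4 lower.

E4 to B3
E#4 to B#3
B3 to F#3
C##5 to G##4
B4 to F#4
G#3 to D#3
C3 to G2
F3 to C3

B3 B#3 F#3 G##4 F#4 D#3 G2 C3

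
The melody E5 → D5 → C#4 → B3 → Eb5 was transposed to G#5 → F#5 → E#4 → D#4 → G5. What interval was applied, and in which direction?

Take the first pair: E5 → G#5. E to G spans 3 letter names, so the interval is some kind of third.
E5 to G#5 is 4 semitones, which makes it a major third; the second version is higher, so the direction is up.
Checking another pair — Eb5 → G5 — gives the same interval.

up a major third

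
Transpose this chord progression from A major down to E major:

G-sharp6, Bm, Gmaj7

D#6 F#m Dmaj7

A major down to E major is a perfect fourth; each chord root moves by that interval while the quality stays the same.
G-sharp6: root G-sharp down a perfect fourth → D#, giving D#6.
Bm: root B down a perfect fourth → F#, giving F#m.
Gmaj7: root G down a perfect fourth → D, giving Dmaj7.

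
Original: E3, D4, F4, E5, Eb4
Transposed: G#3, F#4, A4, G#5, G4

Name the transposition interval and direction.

up a major third

Take the first pair: E3 → G#3. E to G spans 3 letter names, so the interval is some kind of third.
E3 to G#3 is 4 semitones, which makes it a major third; the second version is higher, so the direction is up.
Checking another pair — Eb4 → G4 — gives the same interval.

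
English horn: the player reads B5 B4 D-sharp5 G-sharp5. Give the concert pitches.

E5 E4 G#4 C#5

Written C4 on the English horn sounds as F3, a perfect fifth lower; apply that shift to every note.
B5 becomes E5
B4 becomes E4
D#5 becomes G#4
G#5 becomes C#5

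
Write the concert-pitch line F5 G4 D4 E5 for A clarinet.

The A clarinet sounds a minor third below written, so the written part must be a minor third above concert — transpose each note up.
F5 becomes Ab5
G4 becomes Bb4
D4 becomes F4
E5 becomes G5

Ab5 Bb4 F4 G5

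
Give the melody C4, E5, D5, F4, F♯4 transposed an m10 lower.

A2 C#4 B3 D3 D#3

C4 to A2
E5 to C#4
D5 to B3
F4 to D3
F#4 to D#3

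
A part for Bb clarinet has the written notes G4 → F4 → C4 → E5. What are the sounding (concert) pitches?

F4 Eb4 Bb3 D5

Written C4 on the Bb clarinet sounds as Bb3, a major second lower; apply that shift to every note.
G4 becomes F4
F4 becomes Eb4
C4 becomes Bb3
E5 becomes D5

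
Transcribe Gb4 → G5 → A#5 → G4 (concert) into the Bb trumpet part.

The Bb trumpet sounds a major second below written, so the written part must be a major second above concert — transpose each note up.
Gb4 to Ab4
G5 to A5
A#5 to B#5
G4 to A4

Ab4 A5 B#5 A4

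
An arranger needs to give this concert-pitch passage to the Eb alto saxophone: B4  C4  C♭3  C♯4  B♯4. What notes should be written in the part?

Written C4 sounds as Eb3 on the Eb alto saxophone, so concert pitches are written a major sixth up.
B4 to G#5
C4 to A4
Cb3 to Ab3
C#4 to A#4
B#4 to G##5

G#5 A4 Ab3 A#4 G##5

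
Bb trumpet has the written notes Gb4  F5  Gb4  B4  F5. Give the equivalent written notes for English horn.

First find concert pitch: the Bb trumpet sounds a major second below written, so Gb4 F5 Gb4 B4 F5 sounds Fb4 Eb5 Fb4 A4 Eb5.
Then write for English horn: it sounds a perfect fifth below written, so the part must be a perfect fifth above concert.
Fb4 → Cb5
Eb5 → Bb5
Fb4 → Cb5
A4 → E5
Eb5 → Bb5

Cb5 Bb5 Cb5 E5 Bb5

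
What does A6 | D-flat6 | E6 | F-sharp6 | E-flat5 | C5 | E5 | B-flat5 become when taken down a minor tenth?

F#5 Bb4 C#5 D#5 C4 A3 C#4 G4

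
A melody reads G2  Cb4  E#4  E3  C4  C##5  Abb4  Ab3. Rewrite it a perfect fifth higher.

D3 Gb4 B#4 B3 G4 G##5 Ebb5 Eb4

G2 to D3
Cb4 to Gb4
E#4 to B#4
E3 to B3
C4 to G4
C##5 to G##5
Abb4 to Ebb5
Ab3 to Eb4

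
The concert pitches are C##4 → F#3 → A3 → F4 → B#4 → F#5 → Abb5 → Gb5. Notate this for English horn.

G##4 C#4 E4 C5 F##5 C#6 Ebb6 Db6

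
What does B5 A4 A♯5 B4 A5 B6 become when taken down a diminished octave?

B#4 A#3 A##4 B#3 A#4 B#5

B5 → B#4
A4 → A#3
A#5 → A##4
B4 → B#3
A5 → A#4
B6 → B#5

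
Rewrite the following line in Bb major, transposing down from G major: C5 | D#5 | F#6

Eb4 F#4 A5

From G down to Bb is a major sixth; apply that to each pitch.
C5 gives Eb4
D#5 gives F#4
F#6 gives A5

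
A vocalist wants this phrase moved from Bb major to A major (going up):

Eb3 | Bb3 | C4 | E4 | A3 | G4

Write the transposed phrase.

D4 A4 B4 D#5 G#4 F#5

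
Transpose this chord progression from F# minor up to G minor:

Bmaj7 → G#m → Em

F# minor up to G minor is a minor second; each chord root moves by that interval while the quality stays the same.
Bmaj7: root B up a minor second → C, giving Cmaj7.
G#m: root G# up a minor second → A, giving Am.
Em: root E up a minor second → F, giving Fm.

Cmaj7 Am Fm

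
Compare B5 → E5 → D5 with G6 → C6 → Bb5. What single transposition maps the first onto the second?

up a minor sixth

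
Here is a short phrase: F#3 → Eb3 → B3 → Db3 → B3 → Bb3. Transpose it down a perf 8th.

F#3 to F#2
Eb3 to Eb2
B3 to B2
Db3 to Db2
B3 to B2
Bb3 to Bb2

F#2 Eb2 B2 Db2 B2 Bb2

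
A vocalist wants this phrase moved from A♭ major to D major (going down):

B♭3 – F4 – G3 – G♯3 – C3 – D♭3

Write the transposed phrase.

E3 B3 C#3 C##3 F#2 G2

A♭ major to D major down is a diminished fifth, so every note moves down by that interval.
Bb3 → E3
F4 → B3
G3 → C#3
G#3 → C##3
C3 → F#2
Db3 → G2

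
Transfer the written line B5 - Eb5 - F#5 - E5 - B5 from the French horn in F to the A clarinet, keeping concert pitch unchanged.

G5 Cb5 D5 C5 G5

First find concert pitch: the French horn in F sounds a perfect fifth below written, so B5 Eb5 F#5 E5 B5 sounds E5 Ab4 B4 A4 E5.
Then write for A clarinet: it sounds a minor third below written, so the part must be a minor third above concert.
E5 → G5
Ab4 → Cb5
B4 → D5
A4 → C5
E5 → G5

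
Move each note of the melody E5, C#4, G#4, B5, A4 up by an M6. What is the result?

C#6 A#4 E#5 G#6 F#5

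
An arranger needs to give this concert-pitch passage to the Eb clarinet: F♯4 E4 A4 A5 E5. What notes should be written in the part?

D#4 C#4 F#4 F#5 C#5

The Eb clarinet sounds a minor third above written, so the written part must be a minor third below concert — transpose each note down.
F#4 becomes D#4
E4 becomes C#4
A4 becomes F#4
A5 becomes F#5
E5 becomes C#5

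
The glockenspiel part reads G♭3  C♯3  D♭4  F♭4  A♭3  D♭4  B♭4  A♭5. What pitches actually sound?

Written C4 on the glockenspiel sounds as C6, a perfect fifteenth higher; apply that shift to every note.
Gb3 -> Gb5
C#3 -> C#5
Db4 -> Db6
Fb4 -> Fb6
Ab3 -> Ab5
Db4 -> Db6
Bb4 -> Bb6
Ab5 -> Ab7

Gb5 C#5 Db6 Fb6 Ab5 Db6 Bb6 Ab7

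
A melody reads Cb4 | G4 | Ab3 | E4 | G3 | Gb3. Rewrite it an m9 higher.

Dbb5 Ab5 Bbb4 F5 Ab4 Abb4

Cb4 -> Dbb5
G4 -> Ab5
Ab3 -> Bbb4
E4 -> F5
G3 -> Ab4
Gb3 -> Abb4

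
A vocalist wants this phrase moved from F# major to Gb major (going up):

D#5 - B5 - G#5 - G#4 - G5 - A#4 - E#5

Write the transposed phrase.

Eb5 Cb6 Ab5 Ab4 Abb5 Bb4 F5

F# major to Gb major up is a diminished second, so every note moves up by that interval.
D#5 → Eb5
B5 → Cb6
G#5 → Ab5
G#4 → Ab4
G5 → Abb5
A#4 → Bb4
E#5 → F5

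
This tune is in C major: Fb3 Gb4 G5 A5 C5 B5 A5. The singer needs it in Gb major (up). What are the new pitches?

Cbb4 Dbb5 Db6 Eb6 Gb5 F6 Eb6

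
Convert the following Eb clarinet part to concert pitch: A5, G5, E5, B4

Written C4 on the Eb clarinet sounds as Eb4, a minor third higher; apply that shift to every note.
A5 → C6
G5 → Bb5
E5 → G5
B4 → D5

C6 Bb5 G5 D5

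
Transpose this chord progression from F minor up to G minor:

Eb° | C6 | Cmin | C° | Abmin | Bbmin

F° D6 Dmin D° Bbmin Cmin

F minor up to G minor is a major second; each chord root moves by that interval while the quality stays the same.
Eb°: root Eb up a major second → F, giving F°.
C6: root C up a major second → D, giving D6.
Cmin: root C up a major second → D, giving Dmin.
C°: root C up a major second → D, giving D°.
Abmin: root Ab up a major second → Bb, giving Bbmin.
Bbmin: root Bb up a major second → C, giving Cmin.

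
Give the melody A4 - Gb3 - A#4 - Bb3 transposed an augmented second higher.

A4 up an augmented second is B#4.
An augmented second up from Gb3 gives A3.
A#4: a second up reaches B, and 3 semitones makes it B##4.
An augmented second up from Bb3 gives C#4.

B#4 A3 B##4 C#4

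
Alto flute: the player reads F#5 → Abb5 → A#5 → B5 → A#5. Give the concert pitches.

C#5 Ebb5 E#5 F#5 E#5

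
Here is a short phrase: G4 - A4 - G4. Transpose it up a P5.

D5 E5 D5

G4 becomes D5
A4 becomes E5
G4 becomes D5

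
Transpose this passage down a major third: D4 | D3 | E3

Bb3 Bb2 C3

A major third down from D4 gives Bb3.
D3: a third down reaches B, and 4 semitones makes it Bb2.
E3: a third down reaches C, and 4 semitones makes it C3.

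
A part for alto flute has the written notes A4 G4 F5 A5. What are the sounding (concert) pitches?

E4 D4 C5 E5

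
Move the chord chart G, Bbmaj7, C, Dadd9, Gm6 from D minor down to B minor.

D minor down to B minor is a minor third; each chord root moves by that interval while the quality stays the same.
G: root G down a minor third → E, giving E.
Bbmaj7: root Bb down a minor third → G, giving Gmaj7.
C: root C down a minor third → A, giving A.
Dadd9: root D down a minor third → B, giving Badd9.
Gm6: root G down a minor third → E, giving Em6.

E Gmaj7 A Badd9 Em6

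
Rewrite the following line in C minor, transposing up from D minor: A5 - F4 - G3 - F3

G6 Eb5 F4 Eb4

D minor to C minor up is a minor seventh, so every note moves up by that interval.
A5 -> G6
F4 -> Eb5
G3 -> F4
F3 -> Eb4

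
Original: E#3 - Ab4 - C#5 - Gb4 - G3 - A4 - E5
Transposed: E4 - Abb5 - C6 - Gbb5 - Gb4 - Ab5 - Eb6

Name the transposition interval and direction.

up a diminished octave

Take the first pair: E#3 → E4. E to E spans 8 letter names, so the interval is some kind of octave.
E#3 to E4 is 11 semitones, which makes it a diminished octave; the second version is higher, so the direction is up.
Checking another pair — E5 → Eb6 — gives the same interval.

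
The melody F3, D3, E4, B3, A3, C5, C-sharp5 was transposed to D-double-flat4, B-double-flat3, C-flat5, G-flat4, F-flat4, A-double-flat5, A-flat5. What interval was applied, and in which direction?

From F3 to Dbb4 is 6 letter names — a sixth of some quality.
F3 to Dbb4 is 7 semitones, which makes it a diminished sixth; the second version is higher, so the direction is up.
Checking another pair — C#5 → Ab5 — gives the same interval.

up a diminished sixth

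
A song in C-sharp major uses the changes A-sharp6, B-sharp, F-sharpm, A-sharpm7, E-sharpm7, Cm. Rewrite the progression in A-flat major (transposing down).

F6 G Dbm Fm7 Cm7 Abbm

C-sharp major down to A-flat major is an augmented third; each chord root moves by that interval while the quality stays the same.
A-sharp6: root A-sharp down an augmented third → F, giving F6.
B-sharp: root B-sharp down an augmented third → G, giving G.
F-sharpm: root F-sharp down an augmented third → Db, giving Dbm.
A-sharpm7: root A-sharp down an augmented third → F, giving Fm7.
E-sharpm7: root E-sharp down an augmented third → C, giving Cm7.
Cm: root C down an augmented third → Abb, giving Abbm.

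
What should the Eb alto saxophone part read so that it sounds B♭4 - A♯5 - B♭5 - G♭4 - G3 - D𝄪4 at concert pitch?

The Eb alto saxophone sounds a major sixth below written, so the written part must be a major sixth above concert — transpose each note up.
Bb4 → G5
A#5 → F##6
Bb5 → G6
Gb4 → Eb5
G3 → E4
D##4 → B##4

G5 F##6 G6 Eb5 E4 B##4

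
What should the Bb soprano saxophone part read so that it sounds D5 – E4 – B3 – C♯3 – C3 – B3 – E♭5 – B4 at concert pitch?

The Bb soprano saxophone sounds a major second below written, so the written part must be a major second above concert — transpose each note up.
D5 -> E5
E4 -> F#4
B3 -> C#4
C#3 -> D#3
C3 -> D3
B3 -> C#4
Eb5 -> F5
B4 -> C#5

E5 F#4 C#4 D#3 D3 C#4 F5 C#5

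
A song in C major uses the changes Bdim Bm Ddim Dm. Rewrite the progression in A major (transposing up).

C major up to A major is a major sixth; each chord root moves by that interval while the quality stays the same.
Bdim: root B up a major sixth → G#, giving G#dim.
Bm: root B up a major sixth → G#, giving G#m.
Ddim: root D up a major sixth → B, giving Bdim.
Dm: root D up a major sixth → B, giving Bm.

G#dim G#m Bdim Bm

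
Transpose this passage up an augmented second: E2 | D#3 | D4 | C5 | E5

An augmented second up from E2 gives F##2.
D#3: a second up reaches E, and 3 semitones makes it E##3.
An augmented second up from D4 gives E#4.
C5: a second up reaches D, and 3 semitones makes it D#5.
E5 up an augmented second is F##5.

F##2 E##3 E#4 D#5 F##5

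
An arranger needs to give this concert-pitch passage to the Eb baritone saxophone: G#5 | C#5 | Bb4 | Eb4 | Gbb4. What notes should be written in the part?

The Eb baritone saxophone sounds a major thirteenth below written, so the written part must be a major thirteenth above concert — transpose each note up.
G#5 -> E#7
C#5 -> A#6
Bb4 -> G6
Eb4 -> C6
Gbb4 -> Ebb6

E#7 A#6 G6 C6 Ebb6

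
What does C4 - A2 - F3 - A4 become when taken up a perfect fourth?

F4 D3 Bb3 D5

C4: a fourth up reaches F, and 5 semitones makes it F4.
A2 up a perfect fourth is D3.
F3 up a perfect fourth is Bb3.
A4 up a perfect fourth is D5.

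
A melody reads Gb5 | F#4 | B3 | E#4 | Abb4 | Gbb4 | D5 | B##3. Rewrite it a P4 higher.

Gb5: a fourth up reaches C, and 5 semitones makes it Cb6.
A perfect fourth up from F#4 gives B4.
A perfect fourth up from B3 gives E4.
E#4: a fourth up reaches A, and 5 semitones makes it A#4.
Abb4: a fourth up reaches D, and 5 semitones makes it Dbb5.
Gbb4: a fourth up reaches C, and 5 semitones makes it Cbb5.
D5: a fourth up reaches G, and 5 semitones makes it G5.
B##3: a fourth up reaches E, and 5 semitones makes it E##4.

Cb6 B4 E4 A#4 Dbb5 Cbb5 G5 E##4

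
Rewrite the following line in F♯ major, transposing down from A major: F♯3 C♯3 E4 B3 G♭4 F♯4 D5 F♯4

From A down to F♯ is a minor third; apply that to each pitch.
F#3 → D#3
C#3 → A#2
E4 → C#4
B3 → G#3
Gb4 → Eb4
F#4 → D#4
D5 → B4
F#4 → D#4

D#3 A#2 C#4 G#3 Eb4 D#4 B4 D#4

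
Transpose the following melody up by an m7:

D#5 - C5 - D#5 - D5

D#5: a seventh up reaches C, and 10 semitones makes it C#6.
C5: a seventh up reaches B, and 10 semitones makes it Bb5.
A minor seventh up from D#5 gives C#6.
D5 up a minor seventh is C6.

C#6 Bb5 C#6 C6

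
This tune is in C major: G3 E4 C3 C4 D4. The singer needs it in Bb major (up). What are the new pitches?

C major to Bb major up is a minor seventh, so every note moves up by that interval.
G3 becomes F4
E4 becomes D5
C3 becomes Bb3
C4 becomes Bb4
D4 becomes C5

F4 D5 Bb3 Bb4 C5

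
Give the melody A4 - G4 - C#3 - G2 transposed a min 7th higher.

G5 F5 B3 F3

A minor seventh up from A4 gives G5.
G4: a seventh up reaches F, and 10 semitones makes it F5.
C#3 up a minor seventh is B3.
A minor seventh up from G2 gives F3.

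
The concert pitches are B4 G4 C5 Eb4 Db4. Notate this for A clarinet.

D5 Bb4 Eb5 Gb4 Fb4

Written C4 sounds as A3 on the A clarinet, so concert pitches are written a minor third up.
B4 becomes D5
G4 becomes Bb4
C5 becomes Eb5
Eb4 becomes Gb4
Db4 becomes Fb4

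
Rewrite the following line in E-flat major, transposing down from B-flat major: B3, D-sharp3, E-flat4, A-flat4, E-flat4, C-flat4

E3 G#2 Ab3 Db4 Ab3 Fb3

B-flat major to E-flat major down is a perfect fifth, so every note moves down by that interval.
B3 becomes E3
D#3 becomes G#2
Eb4 becomes Ab3
Ab4 becomes Db4
Eb4 becomes Ab3
Cb4 becomes Fb3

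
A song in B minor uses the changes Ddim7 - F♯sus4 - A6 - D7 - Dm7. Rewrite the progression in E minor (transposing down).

B minor down to E minor is a perfect fifth; each chord root moves by that interval while the quality stays the same.
Ddim7: root D down a perfect fifth → G, giving Gdim7.
F♯sus4: root F♯ down a perfect fifth → B, giving Bsus4.
A6: root A down a perfect fifth → D, giving D6.
D7: root D down a perfect fifth → G, giving G7.
Dm7: root D down a perfect fifth → G, giving Gm7.

Gdim7 Bsus4 D6 G7 Gm7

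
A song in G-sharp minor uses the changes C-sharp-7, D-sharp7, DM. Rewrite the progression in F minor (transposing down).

Bb-7 C7 CbM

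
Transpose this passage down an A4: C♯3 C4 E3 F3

C#3 becomes G2
C4 becomes Gb3
E3 becomes Bb2
F3 becomes Cb3

G2 Gb3 Bb2 Cb3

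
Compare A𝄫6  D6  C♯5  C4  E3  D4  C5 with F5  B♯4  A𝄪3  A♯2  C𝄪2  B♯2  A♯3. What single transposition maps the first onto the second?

down a diminished tenth

From Abb6 to F5 is 10 letter names — a tenth of some quality.
F5 to Abb6 is 14 semitones, which makes it a diminished tenth; the second version is lower, so the direction is down.
Checking another pair — C5 → A#3 — gives the same interval.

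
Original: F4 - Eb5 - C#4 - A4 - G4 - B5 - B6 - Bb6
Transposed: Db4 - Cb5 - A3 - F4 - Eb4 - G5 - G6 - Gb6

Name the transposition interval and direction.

From F4 to Db4 is 3 letter names — a third of some quality.
Db4 to F4 is 4 semitones, which makes it a major third; the second version is lower, so the direction is down.
Checking another pair — Bb6 → Gb6 — gives the same interval.

down a major third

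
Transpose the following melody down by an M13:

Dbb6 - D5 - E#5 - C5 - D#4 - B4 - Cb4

Dbb6 down a major thirteenth is Fbb4.
A major thirteenth down from D5 gives F3.
A major thirteenth down from E#5 gives G#3.
C5 down a major thirteenth is Eb3.
A major thirteenth down from D#4 gives F#2.
A major thirteenth down from B4 gives D3.
Cb4 down a major thirteenth is Ebb2.

Fbb4 F3 G#3 Eb3 F#2 D3 Ebb2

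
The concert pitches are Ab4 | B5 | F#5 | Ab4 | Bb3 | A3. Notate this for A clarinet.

The A clarinet sounds a minor third below written, so the written part must be a minor third above concert — transpose each note up.
Ab4 gives Cb5
B5 gives D6
F#5 gives A5
Ab4 gives Cb5
Bb3 gives Db4
A3 gives C4

Cb5 D6 A5 Cb5 Db4 C4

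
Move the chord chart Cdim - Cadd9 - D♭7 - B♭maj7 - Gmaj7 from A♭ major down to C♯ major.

E#dim E#add9 F#7 D#maj7 B#maj7

A♭ major down to C♯ major is a diminished sixth; each chord root moves by that interval while the quality stays the same.
Cdim: root C down a diminished sixth → E#, giving E#dim.
Cadd9: root C down a diminished sixth → E#, giving E#add9.
D♭7: root D♭ down a diminished sixth → F#, giving F#7.
B♭maj7: root B♭ down a diminished sixth → D#, giving D#maj7.
Gmaj7: root G down a diminished sixth → B#, giving B#maj7.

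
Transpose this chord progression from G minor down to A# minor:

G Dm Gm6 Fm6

A# E#m A#m6 G#m6

G minor down to A# minor is a diminished seventh; each chord root moves by that interval while the quality stays the same.
G: root G down a diminished seventh → A#, giving A#.
Dm: root D down a diminished seventh → E#, giving E#m.
Gm6: root G down a diminished seventh → A#, giving A#m6.
Fm6: root F down a diminished seventh → G#, giving G#m6.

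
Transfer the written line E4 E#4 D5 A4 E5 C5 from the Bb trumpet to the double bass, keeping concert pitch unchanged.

First find concert pitch: the Bb trumpet sounds a major second below written, so E4 E#4 D5 A4 E5 C5 sounds D4 D#4 C5 G4 D5 Bb4.
Then write for double bass: it sounds a perfect octave below written, so the part must be a perfect octave above concert.
D4 → D5
D#4 → D#5
C5 → C6
G4 → G5
D5 → D6
Bb4 → Bb5

D5 D#5 C6 G5 D6 Bb5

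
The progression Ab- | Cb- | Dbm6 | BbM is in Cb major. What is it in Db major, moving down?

Cb major down to Db major is a minor seventh; each chord root moves by that interval while the quality stays the same.
Ab-: root Ab down a minor seventh → Bb, giving Bb-.
Cb-: root Cb down a minor seventh → Db, giving Db-.
Dbm6: root Db down a minor seventh → Eb, giving Ebm6.
BbM: root Bb down a minor seventh → C, giving CM.

Bb- Db- Ebm6 CM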